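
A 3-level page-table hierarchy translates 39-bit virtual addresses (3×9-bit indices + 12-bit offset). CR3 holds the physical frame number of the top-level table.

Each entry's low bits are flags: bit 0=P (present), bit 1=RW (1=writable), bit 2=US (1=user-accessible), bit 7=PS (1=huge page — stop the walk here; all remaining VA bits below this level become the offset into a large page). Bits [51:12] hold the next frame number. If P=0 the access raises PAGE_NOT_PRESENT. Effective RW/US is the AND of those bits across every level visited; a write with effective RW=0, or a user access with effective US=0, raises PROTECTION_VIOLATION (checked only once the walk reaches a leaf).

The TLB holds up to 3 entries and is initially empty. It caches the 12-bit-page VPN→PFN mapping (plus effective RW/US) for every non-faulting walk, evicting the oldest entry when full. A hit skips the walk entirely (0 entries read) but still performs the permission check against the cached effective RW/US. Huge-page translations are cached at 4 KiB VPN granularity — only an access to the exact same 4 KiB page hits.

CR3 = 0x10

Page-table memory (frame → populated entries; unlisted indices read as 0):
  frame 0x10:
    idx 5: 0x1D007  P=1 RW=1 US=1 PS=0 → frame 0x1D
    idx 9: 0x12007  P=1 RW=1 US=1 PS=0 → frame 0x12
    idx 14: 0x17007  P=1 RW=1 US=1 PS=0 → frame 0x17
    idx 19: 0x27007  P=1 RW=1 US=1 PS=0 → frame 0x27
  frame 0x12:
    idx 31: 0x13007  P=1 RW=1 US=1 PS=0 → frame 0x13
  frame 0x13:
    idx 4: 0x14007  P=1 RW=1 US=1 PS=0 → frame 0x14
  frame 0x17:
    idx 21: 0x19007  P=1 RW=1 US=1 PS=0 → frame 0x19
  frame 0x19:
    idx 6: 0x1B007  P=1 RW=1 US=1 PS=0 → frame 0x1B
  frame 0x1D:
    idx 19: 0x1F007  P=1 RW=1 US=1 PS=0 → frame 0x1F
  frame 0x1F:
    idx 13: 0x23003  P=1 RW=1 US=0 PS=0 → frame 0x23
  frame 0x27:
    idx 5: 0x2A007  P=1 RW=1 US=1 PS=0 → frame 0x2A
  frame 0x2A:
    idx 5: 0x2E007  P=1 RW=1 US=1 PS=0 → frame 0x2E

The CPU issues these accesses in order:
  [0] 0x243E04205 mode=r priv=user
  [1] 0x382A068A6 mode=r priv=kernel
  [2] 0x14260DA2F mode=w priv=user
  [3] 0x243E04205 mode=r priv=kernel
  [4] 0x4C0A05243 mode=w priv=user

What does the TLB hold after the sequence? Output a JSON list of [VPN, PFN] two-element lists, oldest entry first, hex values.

Trace:
#0 VA=0x243E04205 (r,user):
  L0 @0x10[9] → 0x12007  P=1,RW=1,US=1,PS=0
  L1 @0x12[31] → 0x13007  P=1,RW=1,US=1,PS=0
  L2 @0x13[4] → 0x14007  P=1,RW=1,US=1,PS=0
  → PA=0x14205  (3 entries read)
#1 VA=0x382A068A6 (r,kernel):
  L0 @0x10[14] → 0x17007  P=1,RW=1,US=1,PS=0
  L1 @0x17[21] → 0x19007  P=1,RW=1,US=1,PS=0
  L2 @0x19[6] → 0x1B007  P=1,RW=1,US=1,PS=0
  → PA=0x1B8A6  (3 entries read)
#2 VA=0x14260DA2F (w,user):
  L0 @0x10[5] → 0x1D007  P=1,RW=1,US=1,PS=0
  L1 @0x1D[19] → 0x1F007  P=1,RW=1,US=1,PS=0
  L2 @0x1F[13] → 0x23003  P=1,RW=1,US=0,PS=0
  ✗ PROTECTION_VIOLATION  [3 reads]
#3 VA=0x243E04205 (r,kernel):
  TLB hit vpn=0x243E04 → PA=0x14205
#4 VA=0x4C0A05243 (w,user):
  L0 @0x10[19] → 0x27007  P=1,RW=1,US=1,PS=0
  L1 @0x27[5] → 0x2A007  P=1,RW=1,US=1,PS=0
  L2 @0x2A[5] → 0x2E007  P=1,RW=1,US=1,PS=0
  → PA=0x2E243  (3 entries read)

TLB: [["0x243E04", "0x14"], ["0x382A06", "0x1B"], ["0x4C0A05", "0x2E"]]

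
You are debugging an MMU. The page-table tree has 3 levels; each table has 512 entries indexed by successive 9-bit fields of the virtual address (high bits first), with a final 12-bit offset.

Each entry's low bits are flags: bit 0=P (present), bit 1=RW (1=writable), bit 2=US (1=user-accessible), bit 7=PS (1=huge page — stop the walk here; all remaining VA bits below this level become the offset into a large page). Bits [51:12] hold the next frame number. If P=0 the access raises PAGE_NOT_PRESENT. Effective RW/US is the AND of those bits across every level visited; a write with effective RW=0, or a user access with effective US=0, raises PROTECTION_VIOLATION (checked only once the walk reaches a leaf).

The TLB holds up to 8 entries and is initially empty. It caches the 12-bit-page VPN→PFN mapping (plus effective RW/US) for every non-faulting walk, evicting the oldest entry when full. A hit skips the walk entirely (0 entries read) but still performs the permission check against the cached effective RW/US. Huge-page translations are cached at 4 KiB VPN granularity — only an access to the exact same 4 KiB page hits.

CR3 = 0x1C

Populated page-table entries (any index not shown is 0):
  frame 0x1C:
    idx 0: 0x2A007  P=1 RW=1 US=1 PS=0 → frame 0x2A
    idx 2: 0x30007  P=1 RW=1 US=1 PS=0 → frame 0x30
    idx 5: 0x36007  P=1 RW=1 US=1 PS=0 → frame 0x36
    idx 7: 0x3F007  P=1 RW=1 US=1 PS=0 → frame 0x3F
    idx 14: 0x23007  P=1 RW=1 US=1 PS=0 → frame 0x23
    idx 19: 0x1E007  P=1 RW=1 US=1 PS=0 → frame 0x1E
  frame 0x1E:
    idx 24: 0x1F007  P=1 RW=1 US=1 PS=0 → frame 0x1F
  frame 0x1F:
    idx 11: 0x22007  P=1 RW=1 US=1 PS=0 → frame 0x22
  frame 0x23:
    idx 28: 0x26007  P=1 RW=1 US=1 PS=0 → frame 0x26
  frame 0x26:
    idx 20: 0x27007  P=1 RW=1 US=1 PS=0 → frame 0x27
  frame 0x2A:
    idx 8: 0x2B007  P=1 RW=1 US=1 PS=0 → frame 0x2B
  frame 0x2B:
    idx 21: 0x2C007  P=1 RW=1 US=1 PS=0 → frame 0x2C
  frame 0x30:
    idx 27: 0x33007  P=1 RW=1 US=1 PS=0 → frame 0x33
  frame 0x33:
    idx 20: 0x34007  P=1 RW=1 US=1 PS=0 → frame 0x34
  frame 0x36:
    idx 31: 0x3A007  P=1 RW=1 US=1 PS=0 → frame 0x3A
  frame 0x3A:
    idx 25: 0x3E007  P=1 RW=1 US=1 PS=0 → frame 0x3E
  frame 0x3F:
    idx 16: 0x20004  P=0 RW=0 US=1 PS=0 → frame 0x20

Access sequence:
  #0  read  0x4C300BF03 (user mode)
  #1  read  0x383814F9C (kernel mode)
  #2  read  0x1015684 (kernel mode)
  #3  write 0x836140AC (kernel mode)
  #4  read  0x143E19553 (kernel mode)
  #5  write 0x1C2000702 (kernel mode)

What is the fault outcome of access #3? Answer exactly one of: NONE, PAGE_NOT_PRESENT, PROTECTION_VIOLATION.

Walk each access:
#0 VA=0x4C300BF03 (r,user):
  [0] read 0x1C idx=19: raw=0x1E007 flags P=1 W=1 U=1 S=0
  [1] read 0x1E idx=24: raw=0x1F007 flags P=1 W=1 U=1 S=0
  [2] read 0x1F idx=11: raw=0x22007 flags P=1 W=1 U=1 S=0
  ✓ 0x22F03  — 3 lookups
#1 VA=0x383814F9C (r,kernel):
  [0] read 0x1C idx=14: raw=0x23007 flags P=1 W=1 U=1 S=0
  [1] read 0x23 idx=28: raw=0x26007 flags P=1 W=1 U=1 S=0
  [2] read 0x26 idx=20: raw=0x27007 flags P=1 W=1 U=1 S=0
  ✓ 0x27F9C  — 3 lookups
#2 VA=0x1015684 (r,kernel):
  [0] read 0x1C idx=0: raw=0x2A007 flags P=1 W=1 U=1 S=0
  [1] read 0x2A idx=8: raw=0x2B007 flags P=1 W=1 U=1 S=0
  [2] read 0x2B idx=21: raw=0x2C007 flags P=1 W=1 U=1 S=0
  ✓ 0x2C684  — 3 lookups
#3 VA=0x836140AC (w,kernel):
  [0] read 0x1C idx=2: raw=0x30007 flags P=1 W=1 U=1 S=0
  [1] read 0x30 idx=27: raw=0x33007 flags P=1 W=1 U=1 S=0
  [2] read 0x33 idx=20: raw=0x34007 flags P=1 W=1 U=1 S=0
  ✓ 0x340AC  — 3 lookups
#4 VA=0x143E19553 (r,kernel):
  [0] read 0x1C idx=5: raw=0x36007 flags P=1 W=1 U=1 S=0
  [1] read 0x36 idx=31: raw=0x3A007 flags P=1 W=1 U=1 S=0
  [2] read 0x3A idx=25: raw=0x3E007 flags P=1 W=1 U=1 S=0
  ✓ 0x3E553  — 3 lookups
#5 VA=0x1C2000702 (w,kernel):
  [0] read 0x1C idx=7: raw=0x3F007 flags P=1 W=1 U=1 S=0
  [1] read 0x3F idx=16: raw=0x20004 flags P=0 W=0 U=1 S=0
  → PAGE_NOT_PRESENT  (2 entries read)

Access #3 fault: NONE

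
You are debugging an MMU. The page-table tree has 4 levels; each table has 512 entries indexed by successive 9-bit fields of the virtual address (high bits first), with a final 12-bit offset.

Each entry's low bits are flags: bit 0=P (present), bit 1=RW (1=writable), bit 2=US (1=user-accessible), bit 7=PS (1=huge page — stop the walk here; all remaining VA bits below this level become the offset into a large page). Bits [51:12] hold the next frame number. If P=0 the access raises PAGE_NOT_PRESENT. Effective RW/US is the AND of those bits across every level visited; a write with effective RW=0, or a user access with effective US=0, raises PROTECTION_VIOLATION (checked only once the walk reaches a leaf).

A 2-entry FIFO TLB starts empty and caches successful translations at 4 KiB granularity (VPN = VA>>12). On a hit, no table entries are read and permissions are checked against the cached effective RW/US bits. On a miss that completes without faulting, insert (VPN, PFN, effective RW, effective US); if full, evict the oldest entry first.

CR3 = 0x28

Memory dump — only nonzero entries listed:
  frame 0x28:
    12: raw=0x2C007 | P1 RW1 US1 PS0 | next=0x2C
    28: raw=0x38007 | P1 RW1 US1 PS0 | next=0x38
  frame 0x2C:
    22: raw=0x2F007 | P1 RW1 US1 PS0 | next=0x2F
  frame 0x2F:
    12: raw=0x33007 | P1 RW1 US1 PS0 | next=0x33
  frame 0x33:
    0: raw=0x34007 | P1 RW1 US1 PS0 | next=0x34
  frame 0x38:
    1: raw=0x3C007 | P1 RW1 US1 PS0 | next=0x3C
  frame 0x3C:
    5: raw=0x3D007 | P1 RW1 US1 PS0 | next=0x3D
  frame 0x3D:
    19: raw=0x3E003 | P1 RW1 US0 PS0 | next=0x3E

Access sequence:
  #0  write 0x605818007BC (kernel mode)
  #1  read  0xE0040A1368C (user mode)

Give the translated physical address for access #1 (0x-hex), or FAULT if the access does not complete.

Walk each access:
#0 VA=0x605818007BC (w,kernel):
  L0 @0x28[12] → 0x2C007  P=1,RW=1,US=1,PS=0
  L1 @0x2C[22] → 0x2F007  P=1,RW=1,US=1,PS=0
  L2 @0x2F[12] → 0x33007  P=1,RW=1,US=1,PS=0
  L3 @0x33[0] → 0x34007  P=1,RW=1,US=1,PS=0
  → PA=0x347BC  (4 entries read)
#1 VA=0xE0040A1368C (r,user):
  L0 @0x28[28] → 0x38007  P=1,RW=1,US=1,PS=0
  L1 @0x38[1] → 0x3C007  P=1,RW=1,US=1,PS=0
  L2 @0x3C[5] → 0x3D007  P=1,RW=1,US=1,PS=0
  L3 @0x3D[19] → 0x3E003  P=1,RW=1,US=0,PS=0
  → PROTECTION_VIOLATION  (4 entries read)

Access #1 PA: FAULT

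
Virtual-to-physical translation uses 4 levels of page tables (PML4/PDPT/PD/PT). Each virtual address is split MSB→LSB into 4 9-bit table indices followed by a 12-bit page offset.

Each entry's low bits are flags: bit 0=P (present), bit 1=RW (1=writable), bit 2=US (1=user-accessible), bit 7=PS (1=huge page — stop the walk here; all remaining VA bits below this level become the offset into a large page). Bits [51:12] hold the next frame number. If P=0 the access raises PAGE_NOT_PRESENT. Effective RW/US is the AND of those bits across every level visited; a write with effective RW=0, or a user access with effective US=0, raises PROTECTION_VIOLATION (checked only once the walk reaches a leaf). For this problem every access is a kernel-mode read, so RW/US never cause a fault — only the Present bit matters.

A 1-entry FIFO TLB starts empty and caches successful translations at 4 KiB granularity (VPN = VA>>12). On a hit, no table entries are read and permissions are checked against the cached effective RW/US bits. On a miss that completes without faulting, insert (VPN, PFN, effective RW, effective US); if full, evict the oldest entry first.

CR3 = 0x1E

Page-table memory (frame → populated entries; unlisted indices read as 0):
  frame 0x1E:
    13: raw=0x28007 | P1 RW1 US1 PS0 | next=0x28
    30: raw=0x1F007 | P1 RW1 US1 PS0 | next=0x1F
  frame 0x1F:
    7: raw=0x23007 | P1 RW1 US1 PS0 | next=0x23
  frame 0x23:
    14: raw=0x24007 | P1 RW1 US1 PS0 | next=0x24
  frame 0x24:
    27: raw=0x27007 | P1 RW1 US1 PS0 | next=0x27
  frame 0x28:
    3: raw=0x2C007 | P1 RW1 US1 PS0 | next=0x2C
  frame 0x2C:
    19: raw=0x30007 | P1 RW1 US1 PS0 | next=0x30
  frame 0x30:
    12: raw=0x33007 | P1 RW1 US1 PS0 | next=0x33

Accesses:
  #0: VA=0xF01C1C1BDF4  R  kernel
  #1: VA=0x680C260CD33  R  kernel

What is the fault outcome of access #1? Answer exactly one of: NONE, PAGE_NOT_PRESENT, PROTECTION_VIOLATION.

Trace:
#0 VA=0xF01C1C1BDF4 (r,kernel):
  L0 @0x1E[30] → 0x1F007  P=1,RW=1,US=1,PS=0
  L1 @0x1F[7] → 0x23007  P=1,RW=1,US=1,PS=0
  L2 @0x23[14] → 0x24007  P=1,RW=1,US=1,PS=0
  L3 @0x24[27] → 0x27007  P=1,RW=1,US=1,PS=0
  ✓ 0x27DF4  — 4 lookups
#1 VA=0x680C260CD33 (r,kernel):
  L0 @0x1E[13] → 0x28007  P=1,RW=1,US=1,PS=0
  L1 @0x28[3] → 0x2C007  P=1,RW=1,US=1,PS=0
  L2 @0x2C[19] → 0x30007  P=1,RW=1,US=1,PS=0
  L3 @0x30[12] → 0x33007  P=1,RW=1,US=1,PS=0
  ✓ 0x33D33  — 4 lookups

Access #1 fault: NONE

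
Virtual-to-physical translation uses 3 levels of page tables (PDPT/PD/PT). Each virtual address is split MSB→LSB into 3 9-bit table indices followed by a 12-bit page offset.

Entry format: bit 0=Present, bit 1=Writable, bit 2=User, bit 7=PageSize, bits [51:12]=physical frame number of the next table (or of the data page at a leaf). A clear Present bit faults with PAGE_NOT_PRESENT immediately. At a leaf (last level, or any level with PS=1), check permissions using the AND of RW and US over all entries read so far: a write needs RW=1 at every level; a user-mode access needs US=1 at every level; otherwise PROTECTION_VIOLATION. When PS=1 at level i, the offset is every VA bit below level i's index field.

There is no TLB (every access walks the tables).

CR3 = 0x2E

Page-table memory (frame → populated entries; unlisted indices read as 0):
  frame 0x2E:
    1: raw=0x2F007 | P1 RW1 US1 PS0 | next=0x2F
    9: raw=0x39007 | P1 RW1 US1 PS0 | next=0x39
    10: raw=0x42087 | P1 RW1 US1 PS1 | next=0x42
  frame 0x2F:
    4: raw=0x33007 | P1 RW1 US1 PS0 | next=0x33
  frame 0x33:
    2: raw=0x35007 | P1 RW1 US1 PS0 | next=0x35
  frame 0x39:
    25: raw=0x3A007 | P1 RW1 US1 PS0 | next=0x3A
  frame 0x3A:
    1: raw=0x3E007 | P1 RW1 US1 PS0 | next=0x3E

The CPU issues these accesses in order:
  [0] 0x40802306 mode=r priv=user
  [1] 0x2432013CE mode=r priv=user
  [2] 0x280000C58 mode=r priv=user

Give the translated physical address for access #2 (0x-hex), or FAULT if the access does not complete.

Trace:
#0 VA=0x40802306 (r,user):
  L0: frame=0x2E idx=1 entry=0x2F007 [P=1 RW=1 US=1 PS=0]
  L1: frame=0x2F idx=4 entry=0x33007 [P=1 RW=1 US=1 PS=0]
  L2: frame=0x33 idx=2 entry=0x35007 [P=1 RW=1 US=1 PS=0]
  ✓ 0x35306  — 3 lookups
#1 VA=0x2432013CE (r,user):
  L0: frame=0x2E idx=9 entry=0x39007 [P=1 RW=1 US=1 PS=0]
  L1: frame=0x39 idx=25 entry=0x3A007 [P=1 RW=1 US=1 PS=0]
  L2: frame=0x3A idx=1 entry=0x3E007 [P=1 RW=1 US=1 PS=0]
  ✓ 0x3E3CE  — 3 lookups
#2 VA=0x280000C58 (r,user):
  L0: frame=0x2E idx=10 entry=0x42087 [P=1 RW=1 US=1 PS=1]
  ✓ 0x42C58 (huge @L0)  — 1 lookups

Access #2 PA: 0x42C58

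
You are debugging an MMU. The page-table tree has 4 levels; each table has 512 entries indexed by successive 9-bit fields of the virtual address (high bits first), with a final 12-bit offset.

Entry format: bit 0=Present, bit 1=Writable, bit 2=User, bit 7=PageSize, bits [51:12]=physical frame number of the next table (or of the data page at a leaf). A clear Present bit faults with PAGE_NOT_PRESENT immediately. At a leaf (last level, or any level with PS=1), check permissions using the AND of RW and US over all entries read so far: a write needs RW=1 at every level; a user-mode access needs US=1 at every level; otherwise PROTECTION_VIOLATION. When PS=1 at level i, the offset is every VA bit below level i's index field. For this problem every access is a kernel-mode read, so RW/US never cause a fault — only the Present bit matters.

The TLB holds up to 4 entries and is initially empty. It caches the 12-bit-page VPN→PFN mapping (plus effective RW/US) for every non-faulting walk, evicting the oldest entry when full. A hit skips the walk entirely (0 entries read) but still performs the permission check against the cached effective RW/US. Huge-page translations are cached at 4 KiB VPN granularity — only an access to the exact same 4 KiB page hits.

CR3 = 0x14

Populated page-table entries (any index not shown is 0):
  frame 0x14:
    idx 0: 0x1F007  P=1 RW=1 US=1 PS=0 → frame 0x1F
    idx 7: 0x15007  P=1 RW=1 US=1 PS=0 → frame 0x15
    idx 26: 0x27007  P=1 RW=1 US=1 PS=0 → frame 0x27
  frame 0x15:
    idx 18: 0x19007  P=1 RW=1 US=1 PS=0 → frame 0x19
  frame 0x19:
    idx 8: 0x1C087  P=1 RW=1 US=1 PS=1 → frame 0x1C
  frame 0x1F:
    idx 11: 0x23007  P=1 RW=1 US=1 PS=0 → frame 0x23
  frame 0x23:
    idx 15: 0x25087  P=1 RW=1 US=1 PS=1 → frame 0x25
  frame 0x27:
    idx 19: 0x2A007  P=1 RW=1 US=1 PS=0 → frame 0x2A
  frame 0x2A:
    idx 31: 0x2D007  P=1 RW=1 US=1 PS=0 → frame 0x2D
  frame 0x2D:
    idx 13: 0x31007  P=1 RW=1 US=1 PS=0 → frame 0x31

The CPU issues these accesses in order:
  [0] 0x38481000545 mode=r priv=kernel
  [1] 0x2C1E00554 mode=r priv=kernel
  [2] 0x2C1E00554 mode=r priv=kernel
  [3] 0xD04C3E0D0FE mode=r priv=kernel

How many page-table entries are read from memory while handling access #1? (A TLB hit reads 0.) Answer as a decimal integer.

Per-access translation:
#0 VA=0x38481000545 (r,kernel):
  lvl0: tbl 0x14, slot 7 ⇒ 0x15007 (P1/RW1/US1/PS0)
  lvl1: tbl 0x15, slot 18 ⇒ 0x19007 (P1/RW1/US1/PS0)
  lvl2: tbl 0x19, slot 8 ⇒ 0x1C087 (P1/RW1/US1/PS1)
  ✓ 0x1C545 (huge @L2)  — 3 lookups
#1 VA=0x2C1E00554 (r,kernel):
  lvl0: tbl 0x14, slot 0 ⇒ 0x1F007 (P1/RW1/US1/PS0)
  lvl1: tbl 0x1F, slot 11 ⇒ 0x23007 (P1/RW1/US1/PS0)
  lvl2: tbl 0x23, slot 15 ⇒ 0x25087 (P1/RW1/US1/PS1)
  ✓ 0x25554 (huge @L2)  — 3 lookups
#2 VA=0x2C1E00554 (r,kernel):
  TLB hit vpn=0x2C1E00 → PA=0x25554
#3 VA=0xD04C3E0D0FE (r,kernel):
  lvl0: tbl 0x14, slot 26 ⇒ 0x27007 (P1/RW1/US1/PS0)
  lvl1: tbl 0x27, slot 19 ⇒ 0x2A007 (P1/RW1/US1/PS0)
  lvl2: tbl 0x2A, slot 31 ⇒ 0x2D007 (P1/RW1/US1/PS0)
  lvl3: tbl 0x2D, slot 13 ⇒ 0x31007 (P1/RW1/US1/PS0)
  ✓ 0x310FE  — 4 lookups

Entries read for #1: 3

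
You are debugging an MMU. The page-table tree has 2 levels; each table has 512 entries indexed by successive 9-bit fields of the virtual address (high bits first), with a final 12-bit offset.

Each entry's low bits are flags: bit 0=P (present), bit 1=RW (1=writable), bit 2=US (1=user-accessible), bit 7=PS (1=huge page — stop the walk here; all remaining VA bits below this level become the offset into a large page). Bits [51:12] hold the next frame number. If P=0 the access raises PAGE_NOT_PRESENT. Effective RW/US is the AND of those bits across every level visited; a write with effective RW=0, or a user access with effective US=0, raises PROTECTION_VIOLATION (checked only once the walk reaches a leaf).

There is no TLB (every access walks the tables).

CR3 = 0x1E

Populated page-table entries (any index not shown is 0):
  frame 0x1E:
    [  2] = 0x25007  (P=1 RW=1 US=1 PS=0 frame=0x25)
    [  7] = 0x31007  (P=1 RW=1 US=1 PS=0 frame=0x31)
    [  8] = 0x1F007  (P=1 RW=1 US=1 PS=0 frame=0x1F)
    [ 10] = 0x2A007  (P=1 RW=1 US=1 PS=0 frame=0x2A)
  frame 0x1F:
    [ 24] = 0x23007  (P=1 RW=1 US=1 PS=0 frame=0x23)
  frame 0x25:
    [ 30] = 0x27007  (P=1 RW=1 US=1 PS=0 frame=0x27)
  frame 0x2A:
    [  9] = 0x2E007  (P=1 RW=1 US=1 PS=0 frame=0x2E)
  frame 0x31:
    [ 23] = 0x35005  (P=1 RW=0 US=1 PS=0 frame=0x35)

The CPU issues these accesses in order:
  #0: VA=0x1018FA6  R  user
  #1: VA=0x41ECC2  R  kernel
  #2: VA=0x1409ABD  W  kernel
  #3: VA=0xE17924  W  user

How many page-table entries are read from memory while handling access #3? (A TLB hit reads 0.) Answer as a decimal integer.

Walk each access:
#0 VA=0x1018FA6 (r,user):
  lvl0: tbl 0x1E, slot 8 ⇒ 0x1F007 (P1/RW1/US1/PS0)
  lvl1: tbl 0x1F, slot 24 ⇒ 0x23007 (P1/RW1/US1/PS0)
  ⇒ phys 0x23FA6  [2 reads]
#1 VA=0x41ECC2 (r,kernel):
  lvl0: tbl 0x1E, slot 2 ⇒ 0x25007 (P1/RW1/US1/PS0)
  lvl1: tbl 0x25, slot 30 ⇒ 0x27007 (P1/RW1/US1/PS0)
  ⇒ phys 0x27CC2  [2 reads]
#2 VA=0x1409ABD (w,kernel):
  lvl0: tbl 0x1E, slot 10 ⇒ 0x2A007 (P1/RW1/US1/PS0)
  lvl1: tbl 0x2A, slot 9 ⇒ 0x2E007 (P1/RW1/US1/PS0)
  ⇒ phys 0x2EABD  [2 reads]
#3 VA=0xE17924 (w,user):
  lvl0: tbl 0x1E, slot 7 ⇒ 0x31007 (P1/RW1/US1/PS0)
  lvl1: tbl 0x31, slot 23 ⇒ 0x35005 (P1/RW0/US1/PS0)
  → PROTECTION_VIOLATION  (2 entries read)

Entries read for #3: 2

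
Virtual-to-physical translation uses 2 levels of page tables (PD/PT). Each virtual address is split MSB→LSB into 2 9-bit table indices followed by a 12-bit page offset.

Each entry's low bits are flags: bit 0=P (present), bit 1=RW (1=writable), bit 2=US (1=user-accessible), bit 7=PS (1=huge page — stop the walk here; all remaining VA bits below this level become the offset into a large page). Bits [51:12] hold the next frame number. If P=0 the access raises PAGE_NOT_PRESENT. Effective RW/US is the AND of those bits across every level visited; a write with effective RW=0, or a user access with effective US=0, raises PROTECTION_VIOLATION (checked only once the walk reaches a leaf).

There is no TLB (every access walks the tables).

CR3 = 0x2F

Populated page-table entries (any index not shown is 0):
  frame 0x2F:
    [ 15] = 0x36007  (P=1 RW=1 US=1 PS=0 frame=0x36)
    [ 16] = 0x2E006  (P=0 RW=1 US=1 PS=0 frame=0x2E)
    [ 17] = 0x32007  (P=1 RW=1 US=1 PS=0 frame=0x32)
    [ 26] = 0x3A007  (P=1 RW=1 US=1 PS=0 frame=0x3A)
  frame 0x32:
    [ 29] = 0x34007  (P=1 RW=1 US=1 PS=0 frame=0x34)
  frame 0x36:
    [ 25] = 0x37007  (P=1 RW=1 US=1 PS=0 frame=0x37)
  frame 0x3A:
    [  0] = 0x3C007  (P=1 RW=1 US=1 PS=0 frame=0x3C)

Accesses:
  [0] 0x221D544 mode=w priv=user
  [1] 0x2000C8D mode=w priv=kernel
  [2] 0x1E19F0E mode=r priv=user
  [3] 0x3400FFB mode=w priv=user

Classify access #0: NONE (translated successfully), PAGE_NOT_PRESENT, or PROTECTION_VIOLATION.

Walk each access:
#0 VA=0x221D544 (w,user):
  lvl0: tbl 0x2F, slot 17 ⇒ 0x32007 (P1/RW1/US1/PS0)
  lvl1: tbl 0x32, slot 29 ⇒ 0x34007 (P1/RW1/US1/PS0)
  ⇒ phys 0x34544  [2 reads]
#1 VA=0x2000C8D (w,kernel):
  lvl0: tbl 0x2F, slot 16 ⇒ 0x2E006 (P0/RW1/US1/PS0)
  ✗ PAGE_NOT_PRESENT  [1 reads]
#2 VA=0x1E19F0E (r,user):
  lvl0: tbl 0x2F, slot 15 ⇒ 0x36007 (P1/RW1/US1/PS0)
  lvl1: tbl 0x36, slot 25 ⇒ 0x37007 (P1/RW1/US1/PS0)
  ⇒ phys 0x37F0E  [2 reads]
#3 VA=0x3400FFB (w,user):
  lvl0: tbl 0x2F, slot 26 ⇒ 0x3A007 (P1/RW1/US1/PS0)
  lvl1: tbl 0x3A, slot 0 ⇒ 0x3C007 (P1/RW1/US1/PS0)
  ⇒ phys 0x3CFFB  [2 reads]

Access #0 fault: NONE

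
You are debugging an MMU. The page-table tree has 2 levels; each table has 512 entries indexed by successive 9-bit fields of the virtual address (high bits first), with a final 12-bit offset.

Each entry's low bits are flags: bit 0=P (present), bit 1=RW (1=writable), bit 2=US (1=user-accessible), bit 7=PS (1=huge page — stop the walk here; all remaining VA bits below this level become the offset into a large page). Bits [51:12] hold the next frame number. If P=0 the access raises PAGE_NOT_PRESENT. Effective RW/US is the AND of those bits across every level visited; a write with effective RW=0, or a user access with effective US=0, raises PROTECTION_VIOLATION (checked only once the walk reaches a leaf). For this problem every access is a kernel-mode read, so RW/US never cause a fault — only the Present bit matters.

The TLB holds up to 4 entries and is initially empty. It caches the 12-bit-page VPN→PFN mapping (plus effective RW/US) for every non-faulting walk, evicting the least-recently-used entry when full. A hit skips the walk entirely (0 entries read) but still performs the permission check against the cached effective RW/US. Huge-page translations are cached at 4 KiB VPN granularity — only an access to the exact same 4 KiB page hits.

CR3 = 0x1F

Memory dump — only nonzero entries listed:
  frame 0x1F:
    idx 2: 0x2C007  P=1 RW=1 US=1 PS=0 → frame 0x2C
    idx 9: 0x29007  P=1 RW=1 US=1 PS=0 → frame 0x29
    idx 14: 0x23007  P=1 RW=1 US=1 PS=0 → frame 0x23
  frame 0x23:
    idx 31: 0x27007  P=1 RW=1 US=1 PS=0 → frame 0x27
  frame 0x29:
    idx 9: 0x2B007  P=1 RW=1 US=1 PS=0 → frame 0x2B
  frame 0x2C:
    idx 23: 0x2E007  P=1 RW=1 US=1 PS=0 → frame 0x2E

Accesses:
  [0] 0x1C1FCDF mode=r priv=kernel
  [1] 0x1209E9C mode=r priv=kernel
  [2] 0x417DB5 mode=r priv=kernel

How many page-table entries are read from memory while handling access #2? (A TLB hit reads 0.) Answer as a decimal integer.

Walk each access:
#0 VA=0x1C1FCDF (r,kernel):
  [0] read 0x1F idx=14: raw=0x23007 flags P=1 W=1 U=1 S=0
  [1] read 0x23 idx=31: raw=0x27007 flags P=1 W=1 U=1 S=0
  ✓ 0x27CDF  — 2 lookups
#1 VA=0x1209E9C (r,kernel):
  [0] read 0x1F idx=9: raw=0x29007 flags P=1 W=1 U=1 S=0
  [1] read 0x29 idx=9: raw=0x2B007 flags P=1 W=1 U=1 S=0
  ✓ 0x2BE9C  — 2 lookups
#2 VA=0x417DB5 (r,kernel):
  [0] read 0x1F idx=2: raw=0x2C007 flags P=1 W=1 U=1 S=0
  [1] read 0x2C idx=23: raw=0x2E007 flags P=1 W=1 U=1 S=0
  ✓ 0x2EDB5  — 2 lookups

Entries read for #2: 2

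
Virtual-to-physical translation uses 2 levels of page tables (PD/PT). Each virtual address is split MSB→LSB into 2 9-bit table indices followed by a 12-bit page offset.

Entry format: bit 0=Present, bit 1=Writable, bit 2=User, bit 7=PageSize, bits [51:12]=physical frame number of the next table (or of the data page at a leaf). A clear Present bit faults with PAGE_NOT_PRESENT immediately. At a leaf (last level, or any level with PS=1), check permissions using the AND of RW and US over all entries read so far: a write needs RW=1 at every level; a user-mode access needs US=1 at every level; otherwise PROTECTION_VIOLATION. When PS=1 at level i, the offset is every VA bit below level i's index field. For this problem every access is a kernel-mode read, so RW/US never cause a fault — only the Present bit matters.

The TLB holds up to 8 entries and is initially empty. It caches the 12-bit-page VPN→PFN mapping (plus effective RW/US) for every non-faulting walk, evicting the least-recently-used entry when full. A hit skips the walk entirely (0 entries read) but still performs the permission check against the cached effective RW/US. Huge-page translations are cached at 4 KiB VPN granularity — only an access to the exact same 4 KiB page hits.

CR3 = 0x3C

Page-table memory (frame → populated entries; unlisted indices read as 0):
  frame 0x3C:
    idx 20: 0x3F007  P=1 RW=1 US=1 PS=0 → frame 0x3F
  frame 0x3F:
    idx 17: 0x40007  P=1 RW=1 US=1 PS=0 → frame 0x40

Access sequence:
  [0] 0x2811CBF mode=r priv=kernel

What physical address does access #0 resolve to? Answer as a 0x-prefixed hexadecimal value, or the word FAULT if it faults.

Walk each access:
#0 VA=0x2811CBF (r,kernel):
  L0: frame=0x3C idx=20 entry=0x3F007 [P=1 RW=1 US=1 PS=0]
  L1: frame=0x3F idx=17 entry=0x40007 [P=1 RW=1 US=1 PS=0]
  → PA=0x40CBF  (2 entries read)

Access #0 PA: 0x40CBF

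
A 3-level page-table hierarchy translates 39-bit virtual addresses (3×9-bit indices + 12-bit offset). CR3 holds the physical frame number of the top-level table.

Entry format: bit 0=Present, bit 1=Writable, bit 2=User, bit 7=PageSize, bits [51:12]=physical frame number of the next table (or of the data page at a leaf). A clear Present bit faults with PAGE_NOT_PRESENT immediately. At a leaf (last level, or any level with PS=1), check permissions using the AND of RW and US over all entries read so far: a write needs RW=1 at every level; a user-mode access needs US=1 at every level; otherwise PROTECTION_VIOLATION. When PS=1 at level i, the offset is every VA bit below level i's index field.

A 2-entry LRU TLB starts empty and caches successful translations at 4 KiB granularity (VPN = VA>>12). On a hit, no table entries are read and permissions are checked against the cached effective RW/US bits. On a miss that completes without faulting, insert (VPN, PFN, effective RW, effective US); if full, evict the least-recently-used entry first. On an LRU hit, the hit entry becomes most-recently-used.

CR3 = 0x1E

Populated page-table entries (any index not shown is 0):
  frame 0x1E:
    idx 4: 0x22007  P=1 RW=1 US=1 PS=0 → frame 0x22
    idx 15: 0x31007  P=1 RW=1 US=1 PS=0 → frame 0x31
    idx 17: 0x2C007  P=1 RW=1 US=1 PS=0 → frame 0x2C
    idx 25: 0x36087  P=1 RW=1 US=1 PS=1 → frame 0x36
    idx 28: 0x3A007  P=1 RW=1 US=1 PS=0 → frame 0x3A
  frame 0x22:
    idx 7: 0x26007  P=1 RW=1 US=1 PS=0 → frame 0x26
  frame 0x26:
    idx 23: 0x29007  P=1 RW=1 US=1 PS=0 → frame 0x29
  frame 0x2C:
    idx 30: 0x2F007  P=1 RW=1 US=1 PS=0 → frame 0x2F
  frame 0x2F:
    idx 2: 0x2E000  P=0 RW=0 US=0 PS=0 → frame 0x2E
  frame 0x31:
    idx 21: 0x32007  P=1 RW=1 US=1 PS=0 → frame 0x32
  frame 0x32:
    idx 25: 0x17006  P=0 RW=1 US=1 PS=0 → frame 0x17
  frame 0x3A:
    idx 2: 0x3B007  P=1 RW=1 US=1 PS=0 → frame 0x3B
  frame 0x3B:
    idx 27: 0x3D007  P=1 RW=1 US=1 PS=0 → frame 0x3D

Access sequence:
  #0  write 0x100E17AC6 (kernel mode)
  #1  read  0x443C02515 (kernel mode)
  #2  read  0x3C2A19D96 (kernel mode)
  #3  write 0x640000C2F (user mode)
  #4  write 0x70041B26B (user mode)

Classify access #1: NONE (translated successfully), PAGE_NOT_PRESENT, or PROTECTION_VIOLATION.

Walk each access:
#0 VA=0x100E17AC6 (w,kernel):
  L0: frame=0x1E idx=4 entry=0x22007 [P=1 RW=1 US=1 PS=0]
  L1: frame=0x22 idx=7 entry=0x26007 [P=1 RW=1 US=1 PS=0]
  L2: frame=0x26 idx=23 entry=0x29007 [P=1 RW=1 US=1 PS=0]
  ⇒ phys 0x29AC6  [3 reads]
#1 VA=0x443C02515 (r,kernel):
  L0: frame=0x1E idx=17 entry=0x2C007 [P=1 RW=1 US=1 PS=0]
  L1: frame=0x2C idx=30 entry=0x2F007 [P=1 RW=1 US=1 PS=0]
  L2: frame=0x2F idx=2 entry=0x2E000 [P=0 RW=0 US=0 PS=0]
  ⇒ fault: PAGE_NOT_PRESENT  — 3 lookups
#2 VA=0x3C2A19D96 (r,kernel):
  L0: frame=0x1E idx=15 entry=0x31007 [P=1 RW=1 US=1 PS=0]
  L1: frame=0x31 idx=21 entry=0x32007 [P=1 RW=1 US=1 PS=0]
  L2: frame=0x32 idx=25 entry=0x17006 [P=0 RW=1 US=1 PS=0]
  ⇒ fault: PAGE_NOT_PRESENT  — 3 lookups
#3 VA=0x640000C2F (w,user):
  L0: frame=0x1E idx=25 entry=0x36087 [P=1 RW=1 US=1 PS=1]
  ⇒ phys 0x36C2F (huge @L0)  [1 reads]
#4 VA=0x70041B26B (w,user):
  L0: frame=0x1E idx=28 entry=0x3A007 [P=1 RW=1 US=1 PS=0]
  L1: frame=0x3A idx=2 entry=0x3B007 [P=1 RW=1 US=1 PS=0]
  L2: frame=0x3B idx=27 entry=0x3D007 [P=1 RW=1 US=1 PS=0]
  ⇒ phys 0x3D26B  [3 reads]

Access #1 fault: PAGE_NOT_PRESENT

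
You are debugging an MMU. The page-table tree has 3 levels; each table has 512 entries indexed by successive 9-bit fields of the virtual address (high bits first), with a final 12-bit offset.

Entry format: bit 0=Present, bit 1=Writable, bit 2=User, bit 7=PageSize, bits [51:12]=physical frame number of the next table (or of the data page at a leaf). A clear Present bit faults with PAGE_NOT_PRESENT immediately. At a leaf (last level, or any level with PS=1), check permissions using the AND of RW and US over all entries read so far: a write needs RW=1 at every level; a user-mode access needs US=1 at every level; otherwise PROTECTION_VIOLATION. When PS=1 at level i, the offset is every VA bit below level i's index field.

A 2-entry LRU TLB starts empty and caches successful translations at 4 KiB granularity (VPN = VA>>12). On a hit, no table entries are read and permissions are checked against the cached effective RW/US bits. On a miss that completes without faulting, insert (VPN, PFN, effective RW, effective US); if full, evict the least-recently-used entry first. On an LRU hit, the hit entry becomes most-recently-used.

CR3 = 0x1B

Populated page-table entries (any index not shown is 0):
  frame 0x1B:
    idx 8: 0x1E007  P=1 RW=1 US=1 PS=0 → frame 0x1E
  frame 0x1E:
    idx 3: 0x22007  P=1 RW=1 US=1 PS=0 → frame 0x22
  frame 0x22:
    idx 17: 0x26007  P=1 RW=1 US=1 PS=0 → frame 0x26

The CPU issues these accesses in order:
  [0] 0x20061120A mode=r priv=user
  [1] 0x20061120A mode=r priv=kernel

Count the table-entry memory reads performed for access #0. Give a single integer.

Walk each access:
#0 VA=0x20061120A (r,user):
  L0: frame=0x1B idx=8 entry=0x1E007 [P=1 RW=1 US=1 PS=0]
  L1: frame=0x1E idx=3 entry=0x22007 [P=1 RW=1 US=1 PS=0]
  L2: frame=0x22 idx=17 entry=0x26007 [P=1 RW=1 US=1 PS=0]
  → PA=0x2620A  (3 entries read)
#1 VA=0x20061120A (r,kernel):
  TLB hit vpn=0x200611 → PA=0x2620A

Entries read for #0: 3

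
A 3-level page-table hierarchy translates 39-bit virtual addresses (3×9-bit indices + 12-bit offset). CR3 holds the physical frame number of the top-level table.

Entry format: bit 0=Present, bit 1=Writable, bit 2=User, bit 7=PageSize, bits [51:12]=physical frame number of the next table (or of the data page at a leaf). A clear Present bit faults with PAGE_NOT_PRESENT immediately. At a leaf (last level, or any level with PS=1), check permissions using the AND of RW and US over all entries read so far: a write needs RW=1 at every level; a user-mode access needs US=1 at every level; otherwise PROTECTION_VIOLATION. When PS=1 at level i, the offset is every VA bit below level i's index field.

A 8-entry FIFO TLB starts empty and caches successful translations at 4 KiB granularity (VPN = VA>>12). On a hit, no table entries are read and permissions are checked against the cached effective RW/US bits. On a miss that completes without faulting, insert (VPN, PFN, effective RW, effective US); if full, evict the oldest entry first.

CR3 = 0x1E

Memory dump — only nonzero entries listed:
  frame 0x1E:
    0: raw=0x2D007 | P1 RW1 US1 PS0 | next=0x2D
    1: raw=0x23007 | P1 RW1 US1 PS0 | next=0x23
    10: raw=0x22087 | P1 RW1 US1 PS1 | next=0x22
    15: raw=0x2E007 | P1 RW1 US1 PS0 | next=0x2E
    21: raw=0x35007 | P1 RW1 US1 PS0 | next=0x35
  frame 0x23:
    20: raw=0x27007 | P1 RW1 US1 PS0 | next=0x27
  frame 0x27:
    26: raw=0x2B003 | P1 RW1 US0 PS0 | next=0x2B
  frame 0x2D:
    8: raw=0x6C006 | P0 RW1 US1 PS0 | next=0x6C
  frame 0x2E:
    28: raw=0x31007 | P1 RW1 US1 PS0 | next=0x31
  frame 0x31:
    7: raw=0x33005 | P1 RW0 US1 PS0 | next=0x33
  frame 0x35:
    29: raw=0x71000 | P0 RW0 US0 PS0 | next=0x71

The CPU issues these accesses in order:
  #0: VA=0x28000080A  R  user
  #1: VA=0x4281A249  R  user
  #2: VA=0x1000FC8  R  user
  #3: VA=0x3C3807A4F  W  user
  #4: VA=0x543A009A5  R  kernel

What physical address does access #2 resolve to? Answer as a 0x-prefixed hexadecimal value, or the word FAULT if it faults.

Per-access translation:
#0 VA=0x28000080A (r,user):
  [0] read 0x1E idx=10: raw=0x22087 flags P=1 W=1 U=1 S=1
  → PA=0x2280A (huge @L0)  (1 entries read)
#1 VA=0x4281A249 (r,user):
  [0] read 0x1E idx=1: raw=0x23007 flags P=1 W=1 U=1 S=0
  [1] read 0x23 idx=20: raw=0x27007 flags P=1 W=1 U=1 S=0
  [2] read 0x27 idx=26: raw=0x2B003 flags P=1 W=1 U=0 S=0
  ⇒ fault: PROTECTION_VIOLATION  — 3 lookups
#2 VA=0x1000FC8 (r,user):
  [0] read 0x1E idx=0: raw=0x2D007 flags P=1 W=1 U=1 S=0
  [1] read 0x2D idx=8: raw=0x6C006 flags P=0 W=1 U=1 S=0
  ⇒ fault: PAGE_NOT_PRESENT  — 2 lookups
#3 VA=0x3C3807A4F (w,user):
  [0] read 0x1E idx=15: raw=0x2E007 flags P=1 W=1 U=1 S=0
  [1] read 0x2E idx=28: raw=0x31007 flags P=1 W=1 U=1 S=0
  [2] read 0x31 idx=7: raw=0x33005 flags P=1 W=0 U=1 S=0
  ⇒ fault: PROTECTION_VIOLATION  — 3 lookups
#4 VA=0x543A009A5 (r,kernel):
  [0] read 0x1E idx=21: raw=0x35007 flags P=1 W=1 U=1 S=0
  [1] read 0x35 idx=29: raw=0x71000 flags P=0 W=0 U=0 S=0
  ⇒ fault: PAGE_NOT_PRESENT  — 2 lookups

Access #2 PA: FAULT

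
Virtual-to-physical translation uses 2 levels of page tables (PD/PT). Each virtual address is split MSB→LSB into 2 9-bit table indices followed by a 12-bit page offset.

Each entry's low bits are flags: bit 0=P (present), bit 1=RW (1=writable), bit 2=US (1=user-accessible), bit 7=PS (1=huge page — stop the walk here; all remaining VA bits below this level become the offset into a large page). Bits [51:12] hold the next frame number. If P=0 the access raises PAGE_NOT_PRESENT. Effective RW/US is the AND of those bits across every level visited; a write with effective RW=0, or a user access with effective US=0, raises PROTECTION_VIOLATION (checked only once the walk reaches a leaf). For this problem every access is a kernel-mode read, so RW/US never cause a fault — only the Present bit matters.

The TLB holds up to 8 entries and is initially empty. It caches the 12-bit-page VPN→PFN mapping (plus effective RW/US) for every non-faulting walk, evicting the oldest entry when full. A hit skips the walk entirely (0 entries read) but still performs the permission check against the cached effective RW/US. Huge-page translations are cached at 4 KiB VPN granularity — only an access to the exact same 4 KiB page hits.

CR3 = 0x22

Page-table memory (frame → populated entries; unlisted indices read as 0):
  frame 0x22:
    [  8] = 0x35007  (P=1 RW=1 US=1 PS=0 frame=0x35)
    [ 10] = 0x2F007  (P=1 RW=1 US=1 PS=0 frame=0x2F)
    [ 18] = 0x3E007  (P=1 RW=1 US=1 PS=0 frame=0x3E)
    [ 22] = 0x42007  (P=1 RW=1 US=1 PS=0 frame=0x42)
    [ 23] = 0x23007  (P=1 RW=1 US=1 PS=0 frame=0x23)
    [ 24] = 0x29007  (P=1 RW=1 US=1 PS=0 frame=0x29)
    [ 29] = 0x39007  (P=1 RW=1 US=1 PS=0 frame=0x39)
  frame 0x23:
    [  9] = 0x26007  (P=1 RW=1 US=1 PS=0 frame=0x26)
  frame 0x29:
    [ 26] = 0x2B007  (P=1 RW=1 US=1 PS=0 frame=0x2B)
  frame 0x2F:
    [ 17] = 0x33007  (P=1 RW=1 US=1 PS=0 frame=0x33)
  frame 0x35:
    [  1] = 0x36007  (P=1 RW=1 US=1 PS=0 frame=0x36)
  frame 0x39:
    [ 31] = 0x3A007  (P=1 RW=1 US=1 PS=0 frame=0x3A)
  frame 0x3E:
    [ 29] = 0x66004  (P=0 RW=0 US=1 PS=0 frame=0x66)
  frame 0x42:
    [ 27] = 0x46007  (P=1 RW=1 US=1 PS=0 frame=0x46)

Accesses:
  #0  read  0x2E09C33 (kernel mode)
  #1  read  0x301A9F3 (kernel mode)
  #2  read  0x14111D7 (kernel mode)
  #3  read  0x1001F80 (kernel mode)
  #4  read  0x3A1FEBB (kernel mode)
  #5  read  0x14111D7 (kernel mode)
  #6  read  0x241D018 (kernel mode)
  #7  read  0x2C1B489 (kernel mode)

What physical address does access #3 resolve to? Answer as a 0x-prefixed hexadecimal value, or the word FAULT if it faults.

Walk each access:
#0 VA=0x2E09C33 (r,kernel):
  [0] read 0x22 idx=23: raw=0x23007 flags P=1 W=1 U=1 S=0
  [1] read 0x23 idx=9: raw=0x26007 flags P=1 W=1 U=1 S=0
  → PA=0x26C33  (2 entries read)
#1 VA=0x301A9F3 (r,kernel):
  [0] read 0x22 idx=24: raw=0x29007 flags P=1 W=1 U=1 S=0
  [1] read 0x29 idx=26: raw=0x2B007 flags P=1 W=1 U=1 S=0
  → PA=0x2B9F3  (2 entries read)
#2 VA=0x14111D7 (r,kernel):
  [0] read 0x22 idx=10: raw=0x2F007 flags P=1 W=1 U=1 S=0
  [1] read 0x2F idx=17: raw=0x33007 flags P=1 W=1 U=1 S=0
  → PA=0x331D7  (2 entries read)
#3 VA=0x1001F80 (r,kernel):
  [0] read 0x22 idx=8: raw=0x35007 flags P=1 W=1 U=1 S=0
  [1] read 0x35 idx=1: raw=0x36007 flags P=1 W=1 U=1 S=0
  → PA=0x36F80  (2 entries read)
#4 VA=0x3A1FEBB (r,kernel):
  [0] read 0x22 idx=29: raw=0x39007 flags P=1 W=1 U=1 S=0
  [1] read 0x39 idx=31: raw=0x3A007 flags P=1 W=1 U=1 S=0
  → PA=0x3AEBB  (2 entries read)
#5 VA=0x14111D7 (r,kernel):
  TLB hit vpn=0x1411 → PA=0x331D7
#6 VA=0x241D018 (r,kernel):
  [0] read 0x22 idx=18: raw=0x3E007 flags P=1 W=1 U=1 S=0
  [1] read 0x3E idx=29: raw=0x66004 flags P=0 W=0 U=1 S=0
  ✗ PAGE_NOT_PRESENT  [2 reads]
#7 VA=0x2C1B489 (r,kernel):
  [0] read 0x22 idx=22: raw=0x42007 flags P=1 W=1 U=1 S=0
  [1] read 0x42 idx=27: raw=0x46007 flags P=1 W=1 U=1 S=0
  → PA=0x46489  (2 entries read)

Access #3 PA: 0x36F80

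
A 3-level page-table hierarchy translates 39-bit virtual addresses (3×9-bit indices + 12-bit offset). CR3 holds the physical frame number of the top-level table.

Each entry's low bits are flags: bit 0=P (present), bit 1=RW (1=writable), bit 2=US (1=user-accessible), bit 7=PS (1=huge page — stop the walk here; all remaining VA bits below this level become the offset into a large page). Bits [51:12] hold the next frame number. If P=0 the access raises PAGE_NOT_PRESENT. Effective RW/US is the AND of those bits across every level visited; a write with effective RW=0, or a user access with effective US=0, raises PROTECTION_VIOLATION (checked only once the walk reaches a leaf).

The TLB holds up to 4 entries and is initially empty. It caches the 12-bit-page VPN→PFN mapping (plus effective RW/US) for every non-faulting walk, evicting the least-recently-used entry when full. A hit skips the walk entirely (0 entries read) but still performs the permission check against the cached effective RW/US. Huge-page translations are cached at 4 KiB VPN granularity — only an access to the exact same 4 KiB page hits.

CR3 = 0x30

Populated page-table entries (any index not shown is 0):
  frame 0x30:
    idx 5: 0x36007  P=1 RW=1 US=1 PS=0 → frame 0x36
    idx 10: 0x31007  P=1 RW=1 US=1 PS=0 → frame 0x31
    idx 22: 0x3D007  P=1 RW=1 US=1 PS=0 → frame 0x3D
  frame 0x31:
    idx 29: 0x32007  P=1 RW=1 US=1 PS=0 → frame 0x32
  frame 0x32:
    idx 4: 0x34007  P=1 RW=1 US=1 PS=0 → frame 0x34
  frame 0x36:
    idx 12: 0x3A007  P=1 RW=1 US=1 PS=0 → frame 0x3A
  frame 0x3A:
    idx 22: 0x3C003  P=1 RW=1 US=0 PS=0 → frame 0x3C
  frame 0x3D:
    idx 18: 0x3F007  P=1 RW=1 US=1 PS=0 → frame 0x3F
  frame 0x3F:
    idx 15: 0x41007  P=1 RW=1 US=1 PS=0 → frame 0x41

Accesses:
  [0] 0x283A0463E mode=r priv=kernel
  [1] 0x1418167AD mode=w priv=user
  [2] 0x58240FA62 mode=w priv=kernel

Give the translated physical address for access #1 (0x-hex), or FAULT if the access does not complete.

Per-access translation:
#0 VA=0x283A0463E (r,kernel):
  L0 @0x30[10] → 0x31007  P=1,RW=1,US=1,PS=0
  L1 @0x31[29] → 0x32007  P=1,RW=1,US=1,PS=0
  L2 @0x32[4] → 0x34007  P=1,RW=1,US=1,PS=0
  ⇒ phys 0x3463E  [3 reads]
#1 VA=0x1418167AD (w,user):
  L0 @0x30[5] → 0x36007  P=1,RW=1,US=1,PS=0
  L1 @0x36[12] → 0x3A007  P=1,RW=1,US=1,PS=0
  L2 @0x3A[22] → 0x3C003  P=1,RW=1,US=0,PS=0
  → PROTECTION_VIOLATION  (3 entries read)
#2 VA=0x58240FA62 (w,kernel):
  L0 @0x30[22] → 0x3D007  P=1,RW=1,US=1,PS=0
  L1 @0x3D[18] → 0x3F007  P=1,RW=1,US=1,PS=0
  L2 @0x3F[15] → 0x41007  P=1,RW=1,US=1,PS=0
  ⇒ phys 0x41A62  [3 reads]

Access #1 PA: FAULT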